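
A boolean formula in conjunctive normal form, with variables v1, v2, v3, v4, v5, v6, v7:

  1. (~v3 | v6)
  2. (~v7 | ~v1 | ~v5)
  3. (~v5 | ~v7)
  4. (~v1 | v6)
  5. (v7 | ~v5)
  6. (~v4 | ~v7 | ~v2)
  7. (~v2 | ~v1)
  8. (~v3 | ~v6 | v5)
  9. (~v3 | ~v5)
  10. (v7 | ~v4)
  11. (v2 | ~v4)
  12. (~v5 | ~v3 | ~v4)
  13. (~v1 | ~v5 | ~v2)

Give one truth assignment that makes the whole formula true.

v1=False, v2=True, v3=False, v4=False, v5=False, v6=False, v7=False

Check each clause:
  1. (v6 | ~v3) — ~v3 is true.
  2. (~v7 | ~v1 | ~v5) — ~v7 is true.
  3. (~v5 | ~v7) — ~v7 is true.
  4. (~v1 | v6) — ~v1 is true.
  5. (v7 | ~v5) — ~v5 is true.
  6. (~v7 | ~v2 | ~v4) — ~v7 is true.
  7. (~v1 | ~v2) — ~v1 is true.
  8. (~v3 | ~v6 | v5) — ~v3 is true.
  9. (~v5 | ~v3) — ~v5 is true.
  10. (v7 | ~v4) — ~v4 is true.
  11. (v2 | ~v4) — v2 is true.
  12. (~v4 | ~v5 | ~v3) — ~v5 is true.
  13. (~v1 | ~v5 | ~v2) — ~v5 is true.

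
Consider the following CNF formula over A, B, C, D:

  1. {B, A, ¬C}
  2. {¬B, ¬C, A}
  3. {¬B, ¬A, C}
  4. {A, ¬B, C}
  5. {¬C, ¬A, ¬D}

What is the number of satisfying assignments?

6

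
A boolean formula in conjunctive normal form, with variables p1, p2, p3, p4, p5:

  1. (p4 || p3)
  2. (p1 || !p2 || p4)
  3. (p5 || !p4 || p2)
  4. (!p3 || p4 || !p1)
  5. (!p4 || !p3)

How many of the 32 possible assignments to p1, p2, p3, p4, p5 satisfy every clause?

8

Satisfying assignments:
  p1=0 p2=0 p3=0 p4=1 p5=1
  p1=0 p2=0 p3=1 p4=0 p5=0
  p1=0 p2=0 p3=1 p4=0 p5=1
  p1=0 p2=1 p3=0 p4=1 p5=0
  p1=0 p2=1 p3=0 p4=1 p5=1
  p1=1 p2=0 p3=0 p4=1 p5=1
  p1=1 p2=1 p3=0 p4=1 p5=0
  p1=1 p2=1 p3=0 p4=1 p5=1
That's 8 in total.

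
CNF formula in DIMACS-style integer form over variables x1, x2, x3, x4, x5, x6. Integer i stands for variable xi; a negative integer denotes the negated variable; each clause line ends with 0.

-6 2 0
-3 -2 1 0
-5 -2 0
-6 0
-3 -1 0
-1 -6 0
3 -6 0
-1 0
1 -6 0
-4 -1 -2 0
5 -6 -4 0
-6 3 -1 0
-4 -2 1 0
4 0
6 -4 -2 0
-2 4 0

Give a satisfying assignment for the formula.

x1=False, x2=False, x3=False, x4=True, x5=False, x6=False

Check each clause:
  1. {x2, ¬x6} — ¬x6 is true.
  2. {¬x3, x1, ¬x2} — ¬x3 is true.
  3. {¬x2, ¬x5} — ¬x5 is true.
  4. {¬x6} — ¬x6 is true.
  5. {¬x1, ¬x3} — ¬x3 is true.
  6. {¬x6, ¬x1} — ¬x6 is true.
  7. {x3, ¬x6} — ¬x6 is true.
  8. {¬x1} — ¬x1 is true.
  9. {¬x6, x1} — ¬x6 is true.
  10. {¬x1, ¬x2, ¬x4} — ¬x2 is true.
  11. {¬x6, x5, ¬x4} — ¬x6 is true.
  12. {¬x6, ¬x1, x3} — ¬x6 is true.
  13. {¬x2, x1, ¬x4} — ¬x2 is true.
  14. {x4} — x4 is true.
  15. {¬x2, x6, ¬x4} — ¬x2 is true.
  16. {¬x2, x4} — x4 is true.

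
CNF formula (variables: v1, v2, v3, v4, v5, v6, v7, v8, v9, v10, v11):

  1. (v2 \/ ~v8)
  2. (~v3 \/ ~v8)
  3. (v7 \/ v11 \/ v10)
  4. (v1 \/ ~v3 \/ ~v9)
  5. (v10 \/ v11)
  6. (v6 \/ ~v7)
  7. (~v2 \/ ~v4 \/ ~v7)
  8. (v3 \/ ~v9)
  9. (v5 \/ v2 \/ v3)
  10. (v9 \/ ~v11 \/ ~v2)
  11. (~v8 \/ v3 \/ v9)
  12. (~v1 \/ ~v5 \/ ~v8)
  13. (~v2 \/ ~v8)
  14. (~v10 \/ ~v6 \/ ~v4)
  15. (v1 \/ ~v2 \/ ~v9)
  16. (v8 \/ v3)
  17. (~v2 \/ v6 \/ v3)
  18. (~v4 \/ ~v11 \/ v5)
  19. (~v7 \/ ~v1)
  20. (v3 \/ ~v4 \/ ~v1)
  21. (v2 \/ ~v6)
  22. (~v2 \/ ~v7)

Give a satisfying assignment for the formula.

v1=1, v2=1, v3=1, v4=0, v5=1, v6=0, v7=0, v8=0, v9=1, v10=1, v11=0

Pure literal: v4 appears only negated; assign v4 = False.
Branch on v1: take v1 = True.
  then v7 is forced to False.
Try v2 = True.
  then v8 is forced to False.
  then v3 is forced to True.
Set v9 = True and propagate.
The remaining clauses are satisfied by v5 = True, v6 = False, v10 = True, v11 = False.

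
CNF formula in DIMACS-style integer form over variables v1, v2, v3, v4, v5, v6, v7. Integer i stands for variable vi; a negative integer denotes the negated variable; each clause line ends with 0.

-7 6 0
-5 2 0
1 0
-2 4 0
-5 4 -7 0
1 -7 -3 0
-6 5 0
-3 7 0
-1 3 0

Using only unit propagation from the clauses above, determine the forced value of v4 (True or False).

True

Unit clause (v1) sets v1 = True.
In (v3 OR NOT v1), NOT v1 is now false; v3 must hold, so v3 = True.
(NOT v3 OR v7) with v3 = True leaves only v7, so v7 = True.
(v6 OR NOT v7) with v7 = True leaves only v6, so v6 = True.
In (NOT v6 OR v5), NOT v6 is now false; v5 must hold, so v5 = True.
From (v2 OR NOT v5) and v5 = True: v2 = True.
(v4 OR NOT v2) with v2 = True leaves only v4, so v4 = True.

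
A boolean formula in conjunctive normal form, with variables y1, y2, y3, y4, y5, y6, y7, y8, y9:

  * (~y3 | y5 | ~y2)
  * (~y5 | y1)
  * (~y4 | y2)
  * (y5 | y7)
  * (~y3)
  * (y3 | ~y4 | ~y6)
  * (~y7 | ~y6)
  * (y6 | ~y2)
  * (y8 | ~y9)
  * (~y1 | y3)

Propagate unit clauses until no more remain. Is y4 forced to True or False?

(~y3) stands alone — y3 = False.
(y3 | ~y1) with y3 = False leaves only ~y1, so y1 = False.
From (~y5 | y1) and y1 = False: y5 = False.
In (y5 | y7), y5 is now false; y7 must hold, so y7 = True.
From (~y7 | ~y6) and y7 = True: y6 = False.
In (~y2 | y6), y6 is now false; ~y2 must hold, so y2 = False.
In (~y4 | y2), y2 is now false; ~y4 must hold, so y4 = False.

False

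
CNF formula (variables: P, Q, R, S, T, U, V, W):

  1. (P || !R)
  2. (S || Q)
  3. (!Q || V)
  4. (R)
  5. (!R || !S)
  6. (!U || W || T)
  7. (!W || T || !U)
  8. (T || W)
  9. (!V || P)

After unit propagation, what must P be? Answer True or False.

True

(R) is a unit clause: R = True.
(!R || P): since R = True, the clause reduces to (P). P = True.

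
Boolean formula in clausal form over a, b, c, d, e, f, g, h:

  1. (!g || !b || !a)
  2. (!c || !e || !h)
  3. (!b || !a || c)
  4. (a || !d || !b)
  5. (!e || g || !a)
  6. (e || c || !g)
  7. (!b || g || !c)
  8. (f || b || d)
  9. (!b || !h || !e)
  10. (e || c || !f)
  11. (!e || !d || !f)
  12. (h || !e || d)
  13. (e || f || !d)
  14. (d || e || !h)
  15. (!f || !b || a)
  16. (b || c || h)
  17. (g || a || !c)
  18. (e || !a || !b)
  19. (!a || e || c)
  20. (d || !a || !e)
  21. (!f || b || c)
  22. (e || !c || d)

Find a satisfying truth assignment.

Set a = False and propagate.
Set b = True and propagate.
  then d is forced to False.
  then f is forced to False.
Branch on c: take c = False.
For the remaining variables, e = False, g = False, h = False works.
Check each clause:
  1. (!b || !a || !g) — !g is true.
  2. (!c || !h || !e) — !h is true.
  3. (!a || c || !b) — !a is true.
  4. (!d || !b || a) — !d is true.
  5. (!a || g || !e) — !e is true.
  6. (!g || e || c) — !g is true.
  7. (g || !b || !c) — !c is true.
  8. (f || d || b) — b is true.
  9. (!e || !h || !b) — !h is true.
  10. (e || c || !f) — !f is true.
  11. (!e || !d || !f) — !f is true.
  12. (h || d || !e) — !e is true.
  13. (e || !d || f) — !d is true.
  14. (!h || d || e) — !h is true.
  15. (a || !f || !b) — !f is true.
  16. (c || b || h) — b is true.
  17. (!c || g || a) — !c is true.
  18. (e || !b || !a) — !a is true.
  19. (c || !a || e) — !a is true.
  20. (!a || d || !e) — !e is true.
  21. (c || b || !f) — !f is true.
  22. (d || !c || e) — !c is true.

a=F  b=T  c=F  d=F  e=F  f=F  g=F  h=F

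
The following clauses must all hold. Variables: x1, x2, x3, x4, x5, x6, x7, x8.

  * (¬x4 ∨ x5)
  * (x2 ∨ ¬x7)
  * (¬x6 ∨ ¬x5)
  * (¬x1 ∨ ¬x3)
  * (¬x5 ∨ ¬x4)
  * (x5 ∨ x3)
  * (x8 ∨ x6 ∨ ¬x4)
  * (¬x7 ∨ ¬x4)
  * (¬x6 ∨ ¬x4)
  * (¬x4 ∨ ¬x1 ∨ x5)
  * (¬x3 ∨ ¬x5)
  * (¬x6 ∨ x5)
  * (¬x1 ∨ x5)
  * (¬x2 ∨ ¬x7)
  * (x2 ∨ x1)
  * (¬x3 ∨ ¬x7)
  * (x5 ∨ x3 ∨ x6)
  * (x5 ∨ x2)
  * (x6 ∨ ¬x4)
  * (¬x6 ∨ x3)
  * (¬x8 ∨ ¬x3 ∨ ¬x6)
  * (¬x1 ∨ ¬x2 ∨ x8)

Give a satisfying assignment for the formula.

x1=False, x2=True, x3=True, x4=False, x5=False, x6=False, x7=False, x8=True

Pure literal: x4 appears only negated; assign x4 = False.
x7 occurs only negated in the remaining clauses — set x7 = False.
Branch on x1: take x1 = False.
  then x2 is forced to True.
Set x3 = True and propagate.
  then x5 is forced to False.
  then x6 is forced to False.
x8 is now unconstrained; take x8 = True.
Every clause has at least one true literal under this assignment.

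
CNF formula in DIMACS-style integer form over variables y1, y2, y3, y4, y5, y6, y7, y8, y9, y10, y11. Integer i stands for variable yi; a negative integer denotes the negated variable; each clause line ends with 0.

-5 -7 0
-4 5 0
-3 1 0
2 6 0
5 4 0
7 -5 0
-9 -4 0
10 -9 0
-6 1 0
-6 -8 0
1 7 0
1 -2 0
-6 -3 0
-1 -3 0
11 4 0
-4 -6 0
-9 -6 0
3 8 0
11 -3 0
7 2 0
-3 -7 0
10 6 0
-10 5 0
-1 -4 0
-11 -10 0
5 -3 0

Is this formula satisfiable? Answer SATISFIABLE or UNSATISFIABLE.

UNSATISFIABLE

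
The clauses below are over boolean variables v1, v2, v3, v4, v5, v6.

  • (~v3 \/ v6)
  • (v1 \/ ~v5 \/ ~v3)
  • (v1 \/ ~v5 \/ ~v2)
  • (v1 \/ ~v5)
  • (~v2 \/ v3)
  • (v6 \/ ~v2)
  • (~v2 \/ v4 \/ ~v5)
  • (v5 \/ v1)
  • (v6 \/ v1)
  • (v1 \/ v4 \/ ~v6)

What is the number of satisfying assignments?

15

Split on v1, then v5.
  v1=T, v5=T: 7 of the 16 assignments to (v2,v3,v4,v6) work.
  v1=T, v5=F: v4 free; 4 ways for (v2,v3,v6) × 2^1 = 8.
  v1=F, v5=T: a clause becomes empty — 0.
  v1=F, v5=F: a clause becomes empty — 0.
Total: 7 + 8 + 0 + 0 = 15.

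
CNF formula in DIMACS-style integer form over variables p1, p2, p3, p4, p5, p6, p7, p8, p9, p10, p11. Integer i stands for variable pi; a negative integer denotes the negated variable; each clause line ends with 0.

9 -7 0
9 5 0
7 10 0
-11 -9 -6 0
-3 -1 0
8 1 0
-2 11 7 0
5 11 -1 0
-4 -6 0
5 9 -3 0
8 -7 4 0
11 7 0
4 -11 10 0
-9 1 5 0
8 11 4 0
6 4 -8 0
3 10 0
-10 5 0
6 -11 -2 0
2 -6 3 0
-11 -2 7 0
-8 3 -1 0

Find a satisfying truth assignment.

p1=T, p2=T, p3=F, p4=T, p5=T, p6=F, p7=T, p8=F, p9=T, p10=T, p11=F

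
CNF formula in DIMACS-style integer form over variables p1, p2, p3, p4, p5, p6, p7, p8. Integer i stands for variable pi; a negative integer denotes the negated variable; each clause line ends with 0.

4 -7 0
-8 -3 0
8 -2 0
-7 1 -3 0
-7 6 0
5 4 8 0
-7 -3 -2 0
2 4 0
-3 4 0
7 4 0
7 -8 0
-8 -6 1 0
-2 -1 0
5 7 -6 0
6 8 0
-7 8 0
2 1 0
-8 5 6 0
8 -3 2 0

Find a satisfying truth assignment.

Pure literal: p3 appears only negated; assign p3 = False.
Pure literal: p4 appears only positively; assign p4 = True.
Try p1 = True.
  then p2 is forced to False.
Try p5 = False.
Set p6 = True and propagate.
  then p7 is forced to True.
  then p8 is forced to True.
Every clause has at least one true literal under this assignment.

p1=T, p2=F, p3=F, p4=T, p5=F, p6=T, p7=T, p8=T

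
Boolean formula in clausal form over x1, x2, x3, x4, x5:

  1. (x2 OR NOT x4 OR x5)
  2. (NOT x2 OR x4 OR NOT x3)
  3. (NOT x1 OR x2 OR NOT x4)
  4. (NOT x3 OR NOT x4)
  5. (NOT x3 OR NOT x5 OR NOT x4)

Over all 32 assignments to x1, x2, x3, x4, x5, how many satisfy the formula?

Case analysis on x4 and x2:
  x4=1, x2=1: remaining (x1,x3,x5) ∈ {(0,0,0); (0,0,1); (1,0,0); (1,0,1)} — 4.
  x4=1, x2=0: remaining (x1,x3,x5) ∈ {(0,0,1)} — 1.
  x4=0, x2=1: remaining (x1,x3,x5) ∈ {(0,0,0); (0,0,1); (1,0,0); (1,0,1)} — 4.
  x4=0, x2=0: x1, x3, x5 free → 2^3 = 8.
Total: 4 + 1 + 4 + 8 = 17.

17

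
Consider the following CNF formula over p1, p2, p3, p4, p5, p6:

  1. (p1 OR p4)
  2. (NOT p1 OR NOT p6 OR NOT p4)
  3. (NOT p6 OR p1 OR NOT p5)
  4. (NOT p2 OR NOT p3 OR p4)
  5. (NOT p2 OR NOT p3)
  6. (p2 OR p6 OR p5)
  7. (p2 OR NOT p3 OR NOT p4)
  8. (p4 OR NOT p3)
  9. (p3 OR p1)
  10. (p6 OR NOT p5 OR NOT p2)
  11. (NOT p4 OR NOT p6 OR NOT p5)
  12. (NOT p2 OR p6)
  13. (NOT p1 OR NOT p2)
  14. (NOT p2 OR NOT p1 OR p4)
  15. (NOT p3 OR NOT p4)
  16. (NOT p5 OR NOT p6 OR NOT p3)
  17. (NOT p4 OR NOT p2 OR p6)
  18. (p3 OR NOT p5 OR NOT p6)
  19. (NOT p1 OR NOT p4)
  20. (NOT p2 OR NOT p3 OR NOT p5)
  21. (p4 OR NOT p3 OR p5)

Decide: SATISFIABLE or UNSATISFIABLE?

SATISFIABLE

Try p1 = True.
  then p2 is forced to False.
  then p4 is forced to False.
  then p3 is forced to False.
For the remaining variables, p5 = True, p6 = False works.
Every clause has at least one true literal under this assignment.
So p1=True  p2=False  p3=False  p4=False  p5=True  p6=False is a satisfying assignment.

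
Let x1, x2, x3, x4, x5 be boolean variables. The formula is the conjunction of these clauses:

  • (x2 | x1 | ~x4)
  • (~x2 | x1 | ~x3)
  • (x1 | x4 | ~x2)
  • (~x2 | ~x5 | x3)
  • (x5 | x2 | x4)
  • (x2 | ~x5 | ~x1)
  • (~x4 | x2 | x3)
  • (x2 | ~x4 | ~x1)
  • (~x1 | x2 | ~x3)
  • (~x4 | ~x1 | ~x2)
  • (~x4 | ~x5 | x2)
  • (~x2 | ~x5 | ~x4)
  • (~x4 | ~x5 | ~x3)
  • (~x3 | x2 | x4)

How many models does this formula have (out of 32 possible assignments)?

5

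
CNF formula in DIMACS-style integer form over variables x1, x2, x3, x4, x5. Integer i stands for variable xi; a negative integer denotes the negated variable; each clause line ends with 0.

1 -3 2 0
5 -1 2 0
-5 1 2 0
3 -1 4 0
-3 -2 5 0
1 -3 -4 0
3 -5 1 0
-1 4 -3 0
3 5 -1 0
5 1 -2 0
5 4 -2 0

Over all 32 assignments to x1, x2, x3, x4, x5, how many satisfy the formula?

7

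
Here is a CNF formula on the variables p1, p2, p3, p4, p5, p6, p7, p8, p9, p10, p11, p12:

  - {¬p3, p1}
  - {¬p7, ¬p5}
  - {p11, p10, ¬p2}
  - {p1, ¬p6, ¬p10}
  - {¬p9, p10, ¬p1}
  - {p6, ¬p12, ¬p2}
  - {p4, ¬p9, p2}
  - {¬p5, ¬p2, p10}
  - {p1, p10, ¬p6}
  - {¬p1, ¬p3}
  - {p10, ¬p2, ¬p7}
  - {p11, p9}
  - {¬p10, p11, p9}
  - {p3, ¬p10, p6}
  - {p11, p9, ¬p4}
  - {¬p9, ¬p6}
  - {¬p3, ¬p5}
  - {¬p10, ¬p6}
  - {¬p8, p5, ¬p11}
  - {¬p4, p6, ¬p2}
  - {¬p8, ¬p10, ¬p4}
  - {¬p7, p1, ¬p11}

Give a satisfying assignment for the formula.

p1=F, p2=T, p3=F, p4=F, p5=F, p6=F, p7=F, p8=F, p9=T, p10=F, p11=T, p12=F

Pure literal: p7 appears only negated; assign p7 = False.
p8 occurs only negated in the remaining clauses — set p8 = False.
Set p1 = False and propagate.
  then p3 is forced to False.
The remaining clauses are satisfied by p2 = True, p4 = False, p5 = False, p6 = False, p9 = True, p10 = False, p11 = True, p12 = False.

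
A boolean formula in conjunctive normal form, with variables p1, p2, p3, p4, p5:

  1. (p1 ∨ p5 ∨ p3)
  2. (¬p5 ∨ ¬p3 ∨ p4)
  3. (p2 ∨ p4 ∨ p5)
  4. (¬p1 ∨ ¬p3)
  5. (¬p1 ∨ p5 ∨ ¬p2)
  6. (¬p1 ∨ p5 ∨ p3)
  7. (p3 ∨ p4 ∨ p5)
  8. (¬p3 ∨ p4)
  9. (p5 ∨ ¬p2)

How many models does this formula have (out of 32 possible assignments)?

Split on p5, then p3.
  p5=T, p3=T: remaining (p1,p2,p4) ∈ {(F,F,T); (F,T,T)} — 2.
  p5=T, p3=F: p1, p2, p4 free → 2^3 = 8.
  p5=F, p3=T: remaining (p1,p2,p4) ∈ {(F,F,T)} — 1.
  p5=F, p3=F: a clause becomes empty — 0.
Total: 2 + 8 + 1 + 0 = 11.

11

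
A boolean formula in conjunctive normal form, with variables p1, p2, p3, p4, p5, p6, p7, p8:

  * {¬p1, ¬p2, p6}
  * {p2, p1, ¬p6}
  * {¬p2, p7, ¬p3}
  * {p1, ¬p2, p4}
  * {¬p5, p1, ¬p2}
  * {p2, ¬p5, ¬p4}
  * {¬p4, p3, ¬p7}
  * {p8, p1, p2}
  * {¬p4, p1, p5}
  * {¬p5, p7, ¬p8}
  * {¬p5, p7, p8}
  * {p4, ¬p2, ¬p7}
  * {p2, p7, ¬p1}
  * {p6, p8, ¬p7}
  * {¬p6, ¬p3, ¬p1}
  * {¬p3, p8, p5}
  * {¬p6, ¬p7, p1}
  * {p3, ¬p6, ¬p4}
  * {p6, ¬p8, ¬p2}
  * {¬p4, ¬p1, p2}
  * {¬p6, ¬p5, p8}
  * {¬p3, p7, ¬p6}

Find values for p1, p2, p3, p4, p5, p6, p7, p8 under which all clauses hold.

p1=F, p2=F, p3=F, p4=F, p5=F, p6=F, p7=T, p8=T

Set p1 = False and propagate.
Try p2 = False.
  then p6 is forced to False.
  then p8 is forced to True.
The remaining clauses are satisfied by p3 = False, p4 = False, p5 = False, p7 = True.
Every clause has at least one true literal under this assignment.
Check each clause:
  1. {p6, ¬p2, ¬p1} — ¬p1 is true.
  2. {p2, ¬p6, p1} — ¬p6 is true.
  3. {¬p2, p7, ¬p3} — ¬p3 is true.
  4. {¬p2, p1, p4} — ¬p2 is true.
  5. {¬p5, p1, ¬p2} — ¬p5 is true.
  6. {p2, ¬p4, ¬p5} — ¬p5 is true.
  7. {p3, ¬p7, ¬p4} — ¬p4 is true.
  8. {p8, p2, p1} — p8 is true.
  9. {p5, p1, ¬p4} — ¬p4 is true.
  10. {¬p8, p7, ¬p5} — ¬p5 is true.
  11. {¬p5, p8, p7} — p8 is true.
  12. {p4, ¬p2, ¬p7} — ¬p2 is true.
  13. {p2, p7, ¬p1} — ¬p1 is true.
  14. {¬p7, p6, p8} — p8 is true.
  15. {¬p3, ¬p6, ¬p1} — ¬p6 is true.
  16. {p5, p8, ¬p3} — p8 is true.
  17. {¬p6, p1, ¬p7} — ¬p6 is true.
  18. {¬p6, p3, ¬p4} — ¬p6 is true.
  19. {¬p2, p6, ¬p8} — ¬p2 is true.
  20. {p2, ¬p4, ¬p1} — ¬p4 is true.
  21. {¬p6, p8, ¬p5} — p8 is true.
  22. {p7, ¬p6, ¬p3} — ¬p6 is true.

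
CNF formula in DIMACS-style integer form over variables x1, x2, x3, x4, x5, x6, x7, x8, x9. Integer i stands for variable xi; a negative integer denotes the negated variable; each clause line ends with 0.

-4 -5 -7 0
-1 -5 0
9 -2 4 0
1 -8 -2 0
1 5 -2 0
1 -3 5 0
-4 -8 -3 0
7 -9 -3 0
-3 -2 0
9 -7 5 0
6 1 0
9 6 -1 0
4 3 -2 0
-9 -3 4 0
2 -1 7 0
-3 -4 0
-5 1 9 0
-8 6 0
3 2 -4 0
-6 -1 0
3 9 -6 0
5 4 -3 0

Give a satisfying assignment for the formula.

Pure literal: x8 appears only negated; assign x8 = False.
Branch on x1: take x1 = False.
  then x6 is forced to True.
For the remaining variables, x2 = False, x3 = False, x4 = False, x5 = True, x7 = False, x9 = True works.
Check each clause:
  1. {¬x7, ¬x5, ¬x4} — ¬x7 is true.
  2. {¬x1, ¬x5} — ¬x1 is true.
  3. {¬x2, x9, x4} — x9 is true.
  4. {x1, ¬x2, ¬x8} — ¬x8 is true.
  5. {¬x2, x1, x5} — x5 is true.
  6. {¬x3, x5, x1} — x5 is true.
  7. {¬x3, ¬x8, ¬x4} — ¬x8 is true.
  8. {¬x3, x7, ¬x9} — ¬x3 is true.
  9. {¬x2, ¬x3} — ¬x3 is true.
  10. {x5, ¬x7, x9} — x9 is true.
  11. {x6, x1} — x6 is true.
  12. {x6, ¬x1, x9} — x9 is true.
  13. {x4, ¬x2, x3} — ¬x2 is true.
  14. {¬x9, x4, ¬x3} — ¬x3 is true.
  15. {x7, ¬x1, x2} — ¬x1 is true.
  16. {¬x3, ¬x4} — ¬x4 is true.
  17. {x9, x1, ¬x5} — x9 is true.
  18. {¬x8, x6} — ¬x8 is true.
  19. {x3, ¬x4, x2} — ¬x4 is true.
  20. {¬x6, ¬x1} — ¬x1 is true.
  21. {x9, ¬x6, x3} — x9 is true.
  22. {x5, ¬x3, x4} — x5 is true.

x1=F, x2=F, x3=F, x4=F, x5=T, x6=T, x7=F, x8=F, x9=T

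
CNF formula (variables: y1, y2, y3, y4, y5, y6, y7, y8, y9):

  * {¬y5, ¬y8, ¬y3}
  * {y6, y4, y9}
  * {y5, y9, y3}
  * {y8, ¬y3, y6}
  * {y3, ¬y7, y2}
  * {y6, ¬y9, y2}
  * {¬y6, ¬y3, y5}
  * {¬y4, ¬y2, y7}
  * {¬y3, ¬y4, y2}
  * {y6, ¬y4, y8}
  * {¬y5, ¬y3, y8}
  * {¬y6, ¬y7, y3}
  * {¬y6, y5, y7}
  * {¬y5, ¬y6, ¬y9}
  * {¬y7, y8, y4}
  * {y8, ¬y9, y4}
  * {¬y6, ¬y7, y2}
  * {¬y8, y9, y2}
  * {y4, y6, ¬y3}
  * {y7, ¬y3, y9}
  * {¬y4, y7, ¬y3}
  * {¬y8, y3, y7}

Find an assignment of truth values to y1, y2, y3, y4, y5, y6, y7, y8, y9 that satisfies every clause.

Branch on y2: take y2 = True.
The remaining clauses are satisfied by y1 = True, y3 = False, y4 = False, y5 = True, y6 = False, y7 = True, y8 = True, y9 = True.

y1=True, y2=True, y3=False, y4=False, y5=True, y6=False, y7=True, y8=True, y9=True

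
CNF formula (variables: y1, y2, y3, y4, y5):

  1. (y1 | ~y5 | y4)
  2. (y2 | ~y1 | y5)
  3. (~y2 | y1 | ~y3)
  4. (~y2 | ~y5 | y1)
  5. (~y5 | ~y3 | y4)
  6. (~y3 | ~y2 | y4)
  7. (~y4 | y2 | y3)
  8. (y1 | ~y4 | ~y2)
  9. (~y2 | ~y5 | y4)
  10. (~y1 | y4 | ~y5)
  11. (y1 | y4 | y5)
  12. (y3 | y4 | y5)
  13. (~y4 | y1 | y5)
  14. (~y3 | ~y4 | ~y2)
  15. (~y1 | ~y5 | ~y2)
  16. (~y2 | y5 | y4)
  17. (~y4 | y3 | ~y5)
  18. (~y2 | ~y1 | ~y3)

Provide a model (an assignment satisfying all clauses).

y1 = F, y2 = F, y3 = T, y4 = T, y5 = T

Try y1 = False.
Branch on y2: take y2 = False.
The remaining clauses are satisfied by y3 = True, y4 = True, y5 = True.
Every clause has at least one true literal under this assignment.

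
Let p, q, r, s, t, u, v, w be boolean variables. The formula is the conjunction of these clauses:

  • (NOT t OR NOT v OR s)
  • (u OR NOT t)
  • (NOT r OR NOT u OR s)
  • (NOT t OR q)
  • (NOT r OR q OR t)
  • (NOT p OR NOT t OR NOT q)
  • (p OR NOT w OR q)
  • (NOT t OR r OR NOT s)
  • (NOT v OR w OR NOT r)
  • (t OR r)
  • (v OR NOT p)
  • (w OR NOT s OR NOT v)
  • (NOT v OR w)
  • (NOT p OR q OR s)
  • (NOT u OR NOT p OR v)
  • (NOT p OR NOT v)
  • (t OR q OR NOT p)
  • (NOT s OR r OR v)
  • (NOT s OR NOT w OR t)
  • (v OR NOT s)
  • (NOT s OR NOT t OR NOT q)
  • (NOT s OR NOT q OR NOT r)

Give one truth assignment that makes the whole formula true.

p=F, q=T, r=T, s=F, t=F, u=F, v=T, w=T

Check each clause:
  1. (NOT v OR s OR NOT t) — NOT t is true.
  2. (u OR NOT t) — NOT t is true.
  3. (NOT r OR s OR NOT u) — NOT u is true.
  4. (NOT t OR q) — q is true.
  5. (t OR q OR NOT r) — q is true.
  6. (NOT p OR NOT q OR NOT t) — NOT t is true.
  7. (q OR NOT w OR p) — q is true.
  8. (r OR NOT t OR NOT s) — r is true.
  9. (w OR NOT r OR NOT v) — w is true.
  10. (t OR r) — r is true.
  11. (v OR NOT p) — NOT p is true.
  12. (NOT s OR NOT v OR w) — w is true.
  13. (w OR NOT v) — w is true.
  14. (q OR s OR NOT p) — q is true.
  15. (v OR NOT u OR NOT p) — NOT u is true.
  16. (NOT v OR NOT p) — NOT p is true.
  17. (NOT p OR t OR q) — q is true.
  18. (NOT s OR r OR v) — r is true.
  19. (NOT s OR t OR NOT w) — NOT s is true.
  20. (NOT s OR v) — NOT s is true.
  21. (NOT t OR NOT s OR NOT q) — NOT t is true.
  22. (NOT s OR NOT q OR NOT r) — NOT s is true.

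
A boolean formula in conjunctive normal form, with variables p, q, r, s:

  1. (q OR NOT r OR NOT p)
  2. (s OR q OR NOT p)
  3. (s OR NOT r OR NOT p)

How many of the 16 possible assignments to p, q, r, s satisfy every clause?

Case analysis on p and q:
  p=T, q=T: remaining (r,s) ∈ {(F,F); (F,T); (T,T)} — 3.
  p=T, q=F: remaining (r,s) ∈ {(F,T)} — 1.
  p=F, q=T: remaining (r,s) ∈ {(F,F); (F,T); (T,F); (T,T)} — 4.
  p=F, q=F: remaining (r,s) ∈ {(F,F); (F,T); (T,F); (T,T)} — 4.
Total: 3 + 1 + 4 + 4 = 12.

12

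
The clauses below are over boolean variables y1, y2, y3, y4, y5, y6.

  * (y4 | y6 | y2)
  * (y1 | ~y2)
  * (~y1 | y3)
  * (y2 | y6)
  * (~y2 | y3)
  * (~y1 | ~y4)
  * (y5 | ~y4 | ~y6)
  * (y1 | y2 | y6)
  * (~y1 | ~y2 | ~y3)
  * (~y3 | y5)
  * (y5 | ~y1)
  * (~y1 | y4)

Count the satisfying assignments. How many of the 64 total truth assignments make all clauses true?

The models are:
  y1=0 y2=0 y3=0 y4=0 y5=0 y6=1
  y1=0 y2=0 y3=0 y4=0 y5=1 y6=1
  y1=0 y2=0 y3=0 y4=1 y5=1 y6=1
  y1=0 y2=0 y3=1 y4=0 y5=1 y6=1
  y1=0 y2=0 y3=1 y4=1 y5=1 y6=1
That's 5 in total.

5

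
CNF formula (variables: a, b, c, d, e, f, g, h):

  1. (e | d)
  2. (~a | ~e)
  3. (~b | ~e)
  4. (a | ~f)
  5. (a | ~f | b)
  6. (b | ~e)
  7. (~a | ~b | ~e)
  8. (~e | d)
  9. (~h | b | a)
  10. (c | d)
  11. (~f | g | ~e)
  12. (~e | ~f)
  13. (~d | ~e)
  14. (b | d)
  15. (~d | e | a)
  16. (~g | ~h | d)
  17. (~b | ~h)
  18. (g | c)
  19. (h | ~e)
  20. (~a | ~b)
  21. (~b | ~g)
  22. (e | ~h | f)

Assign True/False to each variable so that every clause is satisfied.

Branch on a: take a = True.
  then e is forced to False.
  then d is forced to True.
  then b is forced to False.
The remaining clauses are satisfied by c = False, f = True, g = True, h = False.
Every clause has at least one true literal under this assignment.

a = True, b = False, c = False, d = True, e = False, f = True, g = True, h = False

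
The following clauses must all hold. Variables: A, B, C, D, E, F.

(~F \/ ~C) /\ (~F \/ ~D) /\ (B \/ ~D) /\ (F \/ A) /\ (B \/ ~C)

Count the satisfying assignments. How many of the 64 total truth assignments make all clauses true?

Split on F, then B.
  F=1, B=1: remaining (A,C,D,E) ∈ {(0,0,0,0); (0,0,0,1); (1,0,0,0); (1,0,0,1)} — 4.
  F=1, B=0: remaining (A,C,D,E) ∈ {(0,0,0,0); (0,0,0,1); (1,0,0,0); (1,0,0,1)} — 4.
  F=0, B=1: forces A=1; C, D, E free → 2^3 = 8.
  F=0, B=0: remaining (A,C,D,E) ∈ {(1,0,0,0); (1,0,0,1)} — 2.
Total: 4 + 4 + 8 + 2 = 18.

18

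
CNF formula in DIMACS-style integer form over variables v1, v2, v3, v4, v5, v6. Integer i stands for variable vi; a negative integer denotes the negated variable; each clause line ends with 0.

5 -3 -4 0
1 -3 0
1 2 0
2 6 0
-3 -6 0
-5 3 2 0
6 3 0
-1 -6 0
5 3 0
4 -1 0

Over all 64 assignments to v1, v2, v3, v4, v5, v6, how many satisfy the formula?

The models are:
  v1=F v2=T v3=F v4=F v5=T v6=T
  v1=F v2=T v3=F v4=T v5=T v6=T
  v1=T v2=T v3=T v4=T v5=T v6=F
Count: 3.

3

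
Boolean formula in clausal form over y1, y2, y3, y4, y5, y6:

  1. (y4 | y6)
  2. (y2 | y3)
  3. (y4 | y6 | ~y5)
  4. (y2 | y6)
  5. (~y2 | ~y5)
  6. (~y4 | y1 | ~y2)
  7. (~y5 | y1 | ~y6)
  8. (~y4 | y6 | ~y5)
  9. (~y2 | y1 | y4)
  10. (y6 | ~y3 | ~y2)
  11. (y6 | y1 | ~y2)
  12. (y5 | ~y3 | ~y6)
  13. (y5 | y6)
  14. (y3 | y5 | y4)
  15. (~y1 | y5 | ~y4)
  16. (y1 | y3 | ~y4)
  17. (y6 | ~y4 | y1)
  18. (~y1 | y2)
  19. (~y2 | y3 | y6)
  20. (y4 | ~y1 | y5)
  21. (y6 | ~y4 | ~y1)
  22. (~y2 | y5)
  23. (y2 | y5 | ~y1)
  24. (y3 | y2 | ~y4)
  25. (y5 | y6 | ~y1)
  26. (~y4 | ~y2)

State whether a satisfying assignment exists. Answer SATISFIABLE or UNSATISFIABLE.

UNSATISFIABLE

y2 = True:
  propagation gives y5=False; an empty clause results — contradiction.
y2 = False:
  propagation gives y3=True, y6=True, y5=True, y1=True; an empty clause results — contradiction.
Every branch closes, so no satisfying assignment exists.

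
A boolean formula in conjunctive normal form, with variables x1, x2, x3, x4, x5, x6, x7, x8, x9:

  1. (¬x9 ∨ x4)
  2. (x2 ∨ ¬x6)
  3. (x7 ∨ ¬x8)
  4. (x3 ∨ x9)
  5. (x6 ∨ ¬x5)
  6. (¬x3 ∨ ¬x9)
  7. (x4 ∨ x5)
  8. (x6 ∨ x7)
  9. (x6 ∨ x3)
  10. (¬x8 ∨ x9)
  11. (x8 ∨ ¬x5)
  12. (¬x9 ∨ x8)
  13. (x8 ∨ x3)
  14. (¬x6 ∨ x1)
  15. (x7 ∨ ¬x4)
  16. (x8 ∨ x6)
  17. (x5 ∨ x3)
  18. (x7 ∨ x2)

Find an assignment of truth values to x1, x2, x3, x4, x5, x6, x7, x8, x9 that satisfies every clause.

x1 = 1, x2 = 1, x3 = 1, x4 = 1, x5 = 0, x6 = 1, x7 = 1, x8 = 0, x9 = 0

Pure literal: x1 appears only positively; assign x1 = True.
x2 occurs only positively in the remaining clauses — set x2 = True.
Set x3 = True and propagate.
  then x9 is forced to False.
  then x8 is forced to False.
  then x5 is forced to False.
  then x4 is forced to True.
  then x7 is forced to True.
  then x6 is forced to True.
Every clause has at least one true literal under this assignment.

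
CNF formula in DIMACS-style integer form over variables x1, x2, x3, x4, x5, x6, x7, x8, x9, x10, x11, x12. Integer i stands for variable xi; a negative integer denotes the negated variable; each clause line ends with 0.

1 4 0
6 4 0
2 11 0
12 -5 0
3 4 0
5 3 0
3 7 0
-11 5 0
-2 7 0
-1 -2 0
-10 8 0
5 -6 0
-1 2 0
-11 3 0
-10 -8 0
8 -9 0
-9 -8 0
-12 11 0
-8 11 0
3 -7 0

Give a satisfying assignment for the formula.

x1=False  x2=False  x3=True  x4=True  x5=True  x6=False  x7=True  x8=True  x9=False  x10=False  x11=True  x12=True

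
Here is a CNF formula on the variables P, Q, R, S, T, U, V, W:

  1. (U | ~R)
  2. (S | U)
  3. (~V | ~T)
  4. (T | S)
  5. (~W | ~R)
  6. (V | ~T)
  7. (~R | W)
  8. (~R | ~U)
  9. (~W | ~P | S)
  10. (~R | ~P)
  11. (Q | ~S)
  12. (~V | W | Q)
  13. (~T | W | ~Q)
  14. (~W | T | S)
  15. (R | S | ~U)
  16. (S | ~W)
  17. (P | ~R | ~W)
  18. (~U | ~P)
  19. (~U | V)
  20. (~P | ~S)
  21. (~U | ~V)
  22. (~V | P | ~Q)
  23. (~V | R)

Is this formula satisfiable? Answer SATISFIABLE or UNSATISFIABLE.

Set P = False and propagate.
For the remaining variables, Q = True, R = False, S = True, T = False, U = False, V = False, W = False works.
Every clause has at least one true literal under this assignment.
So P=0  Q=1  R=0  S=1  T=0  U=0  V=0  W=0 is a satisfying assignment.

SATISFIABLE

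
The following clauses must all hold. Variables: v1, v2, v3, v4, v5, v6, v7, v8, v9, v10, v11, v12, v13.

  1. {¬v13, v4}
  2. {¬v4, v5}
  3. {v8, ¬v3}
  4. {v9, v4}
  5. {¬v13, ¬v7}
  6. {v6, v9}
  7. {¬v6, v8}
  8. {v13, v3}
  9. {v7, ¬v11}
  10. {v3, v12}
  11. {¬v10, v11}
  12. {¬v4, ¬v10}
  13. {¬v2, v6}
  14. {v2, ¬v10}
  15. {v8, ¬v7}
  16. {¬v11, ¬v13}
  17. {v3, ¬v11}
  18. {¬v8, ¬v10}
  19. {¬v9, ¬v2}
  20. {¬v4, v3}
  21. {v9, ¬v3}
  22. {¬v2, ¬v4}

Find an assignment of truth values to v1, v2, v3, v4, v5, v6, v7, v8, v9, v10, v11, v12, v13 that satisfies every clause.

v1=F  v2=F  v3=T  v4=T  v5=T  v6=F  v7=F  v8=T  v9=T  v10=F  v11=F  v12=T  v13=T

Check each clause:
  1. {¬v13, v4} — v4 is true.
  2. {v5, ¬v4} — v5 is true.
  3. {¬v3, v8} — v8 is true.
  4. {v4, v9} — v9 is true.
  5. {¬v7, ¬v13} — ¬v7 is true.
  6. {v6, v9} — v9 is true.
  7. {¬v6, v8} — v8 is true.
  8. {v13, v3} — v3 is true.
  9. {¬v11, v7} — ¬v11 is true.
  10. {v12, v3} — v3 is true.
  11. {v11, ¬v10} — ¬v10 is true.
  12. {¬v4, ¬v10} — ¬v10 is true.
  13. {¬v2, v6} — ¬v2 is true.
  14. {v2, ¬v10} — ¬v10 is true.
  15. {v8, ¬v7} — v8 is true.
  16. {¬v11, ¬v13} — ¬v11 is true.
  17. {v3, ¬v11} — v3 is true.
  18. {¬v8, ¬v10} — ¬v10 is true.
  19. {¬v2, ¬v9} — ¬v2 is true.
  20. {v3, ¬v4} — v3 is true.
  21. {v9, ¬v3} — v9 is true.
  22. {¬v4, ¬v2} — ¬v2 is true.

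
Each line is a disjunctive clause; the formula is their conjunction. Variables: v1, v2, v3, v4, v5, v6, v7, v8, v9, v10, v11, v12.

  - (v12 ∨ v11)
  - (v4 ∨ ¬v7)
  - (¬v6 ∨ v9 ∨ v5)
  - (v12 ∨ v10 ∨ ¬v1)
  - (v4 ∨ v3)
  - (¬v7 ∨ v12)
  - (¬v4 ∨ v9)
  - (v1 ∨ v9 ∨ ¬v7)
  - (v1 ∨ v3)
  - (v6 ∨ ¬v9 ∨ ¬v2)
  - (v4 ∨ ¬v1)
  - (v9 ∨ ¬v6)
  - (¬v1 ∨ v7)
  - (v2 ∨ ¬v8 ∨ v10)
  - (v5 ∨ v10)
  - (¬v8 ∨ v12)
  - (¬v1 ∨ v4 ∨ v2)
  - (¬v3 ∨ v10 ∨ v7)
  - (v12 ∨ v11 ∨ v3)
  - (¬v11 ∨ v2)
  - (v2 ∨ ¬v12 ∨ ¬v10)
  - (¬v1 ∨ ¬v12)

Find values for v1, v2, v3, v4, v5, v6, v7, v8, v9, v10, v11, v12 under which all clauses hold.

v1=F  v2=T  v3=T  v4=F  v5=F  v6=T  v7=F  v8=F  v9=T  v10=T  v11=T  v12=T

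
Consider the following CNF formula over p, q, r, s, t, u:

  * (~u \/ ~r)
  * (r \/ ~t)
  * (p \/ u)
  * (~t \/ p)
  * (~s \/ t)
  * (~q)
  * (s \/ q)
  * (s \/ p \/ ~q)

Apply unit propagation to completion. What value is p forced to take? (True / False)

(~q) stands alone — q = False.
In (q \/ s), q is now false; s must hold, so s = True.
(~s \/ t): since s = True, the clause reduces to (t). t = True.
From (~t \/ r) and t = True: r = True.
In (~r \/ ~u), ~r is now false; ~u must hold, so u = False.
In (u \/ p), u is now false; p must hold, so p = True.

True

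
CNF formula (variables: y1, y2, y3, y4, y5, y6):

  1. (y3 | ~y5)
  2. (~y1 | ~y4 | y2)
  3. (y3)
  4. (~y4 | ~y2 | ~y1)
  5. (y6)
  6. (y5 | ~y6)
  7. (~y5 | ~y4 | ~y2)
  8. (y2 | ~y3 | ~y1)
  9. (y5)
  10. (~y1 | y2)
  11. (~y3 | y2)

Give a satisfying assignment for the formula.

y1 = False, y2 = True, y3 = True, y4 = False, y5 = True, y6 = True

The clause (y3) is unit: y3 must be True.
The clause (y6) is unit: y6 must be True.
The clause (y5) is unit: y5 must be True.
Unit propagation: (y2) forces y2 = True.
Unit propagation: (~y4) forces y4 = False.
y1 is now unconstrained; take y1 = False.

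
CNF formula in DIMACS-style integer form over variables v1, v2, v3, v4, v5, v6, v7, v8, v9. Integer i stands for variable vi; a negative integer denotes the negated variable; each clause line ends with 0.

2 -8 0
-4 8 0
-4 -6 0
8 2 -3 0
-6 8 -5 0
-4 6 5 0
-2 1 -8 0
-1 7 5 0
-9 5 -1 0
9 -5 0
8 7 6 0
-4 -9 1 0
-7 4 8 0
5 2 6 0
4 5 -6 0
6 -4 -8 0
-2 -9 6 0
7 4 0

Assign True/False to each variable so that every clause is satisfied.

v1=True, v2=True, v3=True, v4=False, v5=True, v6=True, v7=True, v8=True, v9=True

Try v1 = True.
Try v2 = True.
For the remaining variables, v3 = True, v4 = False, v5 = True, v6 = True, v7 = True, v8 = True, v9 = True works.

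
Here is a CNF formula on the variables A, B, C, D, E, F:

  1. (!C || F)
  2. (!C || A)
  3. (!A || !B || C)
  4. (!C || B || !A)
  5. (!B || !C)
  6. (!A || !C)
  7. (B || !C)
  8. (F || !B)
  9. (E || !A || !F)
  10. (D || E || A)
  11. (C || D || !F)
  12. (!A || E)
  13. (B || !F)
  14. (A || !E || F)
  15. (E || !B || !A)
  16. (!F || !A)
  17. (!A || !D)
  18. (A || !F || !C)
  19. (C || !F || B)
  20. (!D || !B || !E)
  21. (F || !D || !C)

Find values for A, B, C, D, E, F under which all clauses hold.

Try A = False.
  then C is forced to False.
Set B = False and propagate.
  then F is forced to False.
  then E is forced to False.
  then D is forced to True.

A = F, B = F, C = F, D = T, E = F, F = F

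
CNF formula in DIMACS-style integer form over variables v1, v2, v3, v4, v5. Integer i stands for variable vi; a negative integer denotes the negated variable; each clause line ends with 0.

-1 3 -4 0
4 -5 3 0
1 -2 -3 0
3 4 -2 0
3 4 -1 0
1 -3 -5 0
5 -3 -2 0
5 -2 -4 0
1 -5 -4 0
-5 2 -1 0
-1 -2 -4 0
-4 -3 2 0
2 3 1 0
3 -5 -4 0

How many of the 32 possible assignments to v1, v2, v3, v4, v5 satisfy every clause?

The models are:
  v1=0 v2=0 v3=1 v4=0 v5=0
  v1=1 v2=0 v3=1 v4=0 v5=0
  v1=1 v2=1 v3=1 v4=0 v5=1
That's 3 in total.

3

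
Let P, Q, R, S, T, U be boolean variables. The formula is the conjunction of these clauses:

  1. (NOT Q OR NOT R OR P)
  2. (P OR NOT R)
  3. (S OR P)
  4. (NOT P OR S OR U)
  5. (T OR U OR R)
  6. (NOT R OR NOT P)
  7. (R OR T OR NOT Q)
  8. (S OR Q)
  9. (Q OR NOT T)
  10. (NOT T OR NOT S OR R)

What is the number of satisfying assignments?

Satisfying assignments:
  P=F Q=F R=F S=T T=F U=T
  P=T Q=F R=F S=T T=F U=T
  P=T Q=T R=F S=F T=T U=T
That's 3 in total.

3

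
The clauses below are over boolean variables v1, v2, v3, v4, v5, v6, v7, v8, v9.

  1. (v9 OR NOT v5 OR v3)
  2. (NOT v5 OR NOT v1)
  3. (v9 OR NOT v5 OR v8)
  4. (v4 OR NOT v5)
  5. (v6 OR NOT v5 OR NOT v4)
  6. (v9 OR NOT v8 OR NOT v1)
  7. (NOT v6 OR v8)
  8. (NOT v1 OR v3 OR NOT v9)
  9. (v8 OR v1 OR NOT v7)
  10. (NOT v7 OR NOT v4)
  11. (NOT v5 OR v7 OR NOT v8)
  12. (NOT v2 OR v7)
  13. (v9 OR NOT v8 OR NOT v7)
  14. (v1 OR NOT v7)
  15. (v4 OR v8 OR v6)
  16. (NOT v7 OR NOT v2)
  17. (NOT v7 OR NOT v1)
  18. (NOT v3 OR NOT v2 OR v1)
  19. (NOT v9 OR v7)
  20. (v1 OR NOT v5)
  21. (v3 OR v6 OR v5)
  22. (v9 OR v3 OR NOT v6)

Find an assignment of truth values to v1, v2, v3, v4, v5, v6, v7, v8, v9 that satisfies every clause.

v1 = 0  v2 = 0  v3 = 1  v4 = 1  v5 = 0  v6 = 0  v7 = 0  v8 = 1  v9 = 0

Check each clause:
  1. (NOT v5 OR v9 OR v3) — v3 is true.
  2. (NOT v5 OR NOT v1) — NOT v5 is true.
  3. (v8 OR v9 OR NOT v5) — v8 is true.
  4. (NOT v5 OR v4) — NOT v5 is true.
  5. (NOT v4 OR NOT v5 OR v6) — NOT v5 is true.
  6. (NOT v1 OR v9 OR NOT v8) — NOT v1 is true.
  7. (NOT v6 OR v8) — v8 is true.
  8. (NOT v9 OR v3 OR NOT v1) — v3 is true.
  9. (v8 OR v1 OR NOT v7) — v8 is true.
  10. (NOT v4 OR NOT v7) — NOT v7 is true.
  11. (NOT v8 OR NOT v5 OR v7) — NOT v5 is true.
  12. (NOT v2 OR v7) — NOT v2 is true.
  13. (NOT v7 OR v9 OR NOT v8) — NOT v7 is true.
  14. (NOT v7 OR v1) — NOT v7 is true.
  15. (v6 OR v4 OR v8) — v8 is true.
  16. (NOT v7 OR NOT v2) — NOT v7 is true.
  17. (NOT v1 OR NOT v7) — NOT v7 is true.
  18. (NOT v3 OR v1 OR NOT v2) — NOT v2 is true.
  19. (NOT v9 OR v7) — NOT v9 is true.
  20. (v1 OR NOT v5) — NOT v5 is true.
  21. (v3 OR v5 OR v6) — v3 is true.
  22. (v3 OR NOT v6 OR v9) — NOT v6 is true.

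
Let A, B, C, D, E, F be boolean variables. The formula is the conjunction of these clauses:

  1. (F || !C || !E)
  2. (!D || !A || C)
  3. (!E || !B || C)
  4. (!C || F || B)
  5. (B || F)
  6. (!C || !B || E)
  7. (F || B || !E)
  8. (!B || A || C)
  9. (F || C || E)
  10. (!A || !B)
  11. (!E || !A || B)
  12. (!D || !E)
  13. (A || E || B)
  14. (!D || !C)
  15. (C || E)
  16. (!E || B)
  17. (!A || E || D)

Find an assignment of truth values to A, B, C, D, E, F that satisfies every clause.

A = False, B = True, C = True, D = False, E = True, F = True

F occurs only positively in the remaining clauses — set F = True.
Try A = False.
Set B = True and propagate.
  then C is forced to True.
  then E is forced to True.
  then D is forced to False.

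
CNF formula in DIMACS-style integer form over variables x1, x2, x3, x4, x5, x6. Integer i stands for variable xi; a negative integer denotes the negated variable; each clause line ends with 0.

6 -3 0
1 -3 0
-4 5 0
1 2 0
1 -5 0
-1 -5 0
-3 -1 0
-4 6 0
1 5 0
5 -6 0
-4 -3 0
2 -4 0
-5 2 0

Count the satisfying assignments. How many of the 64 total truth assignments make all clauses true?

2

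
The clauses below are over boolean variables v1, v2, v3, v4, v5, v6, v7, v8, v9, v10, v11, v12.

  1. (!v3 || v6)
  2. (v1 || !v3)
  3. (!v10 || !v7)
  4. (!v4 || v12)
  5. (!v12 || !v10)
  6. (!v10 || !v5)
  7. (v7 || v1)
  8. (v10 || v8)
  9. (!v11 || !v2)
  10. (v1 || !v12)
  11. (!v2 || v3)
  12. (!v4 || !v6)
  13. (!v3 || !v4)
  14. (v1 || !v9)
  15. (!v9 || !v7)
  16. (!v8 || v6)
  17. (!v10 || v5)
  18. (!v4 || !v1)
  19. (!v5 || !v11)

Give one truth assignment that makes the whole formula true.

v1 = T  v2 = F  v3 = T  v4 = F  v5 = F  v6 = T  v7 = T  v8 = T  v9 = F  v10 = F  v11 = F  v12 = T

Pure literal: v2 appears only negated; assign v2 = False.
Pure literal: v4 appears only negated; assign v4 = False.
Set v1 = True and propagate.
Set v3 = True and propagate.
  then v6 is forced to True.
Set v5 = False and propagate.
  then v10 is forced to False.
  then v8 is forced to True.
For the remaining variables, v7 = True, v9 = False, v11 = False, v12 = True works.
Every clause has at least one true literal under this assignment.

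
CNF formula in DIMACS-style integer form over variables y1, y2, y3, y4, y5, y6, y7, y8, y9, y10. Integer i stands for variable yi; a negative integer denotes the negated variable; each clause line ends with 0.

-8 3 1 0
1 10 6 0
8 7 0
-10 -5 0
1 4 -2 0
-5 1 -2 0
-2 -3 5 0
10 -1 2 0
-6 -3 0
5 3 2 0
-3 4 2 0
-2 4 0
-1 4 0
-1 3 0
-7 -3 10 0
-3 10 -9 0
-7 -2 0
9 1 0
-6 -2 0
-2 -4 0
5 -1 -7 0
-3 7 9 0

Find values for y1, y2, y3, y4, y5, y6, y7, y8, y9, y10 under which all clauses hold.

Set y1 = False and propagate.
  then y9 is forced to True.
The remaining clauses are satisfied by y2 = False, y3 = True, y4 = True, y5 = False, y6 = False, y7 = True, y8 = False, y10 = True.
Check each clause:
  1. (y1 | y3 | ~y8) — ~y8 is true.
  2. (y1 | y10 | y6) — y10 is true.
  3. (y8 | y7) — y7 is true.
  4. (~y5 | ~y10) — ~y5 is true.
  5. (y4 | ~y2 | y1) — y4 is true.
  6. (y1 | ~y2 | ~y5) — ~y5 is true.
  7. (y5 | ~y2 | ~y3) — ~y2 is true.
  8. (y2 | ~y1 | y10) — y10 is true.
  9. (~y3 | ~y6) — ~y6 is true.
  10. (y5 | y3 | y2) — y3 is true.
  11. (y4 | ~y3 | y2) — y4 is true.
  12. (~y2 | y4) — y4 is true.
  13. (y4 | ~y1) — y4 is true.
  14. (y3 | ~y1) — y3 is true.
  15. (y10 | ~y7 | ~y3) — y10 is true.
  16. (~y3 | ~y9 | y10) — y10 is true.
  17. (~y2 | ~y7) — ~y2 is true.
  18. (y9 | y1) — y9 is true.
  19. (~y6 | ~y2) — ~y6 is true.
  20. (~y2 | ~y4) — ~y2 is true.
  21. (~y7 | y5 | ~y1) — ~y1 is true.
  22. (y9 | ~y3 | y7) — y9 is true.

y1=F  y2=F  y3=T  y4=T  y5=F  y6=F  y7=T  y8=F  y9=T  y10=T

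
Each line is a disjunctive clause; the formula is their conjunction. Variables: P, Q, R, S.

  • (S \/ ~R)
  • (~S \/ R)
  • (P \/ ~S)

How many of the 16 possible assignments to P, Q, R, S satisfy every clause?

The models are:
  P=F Q=F R=F S=F
  P=F Q=T R=F S=F
  P=T Q=F R=F S=F
  P=T Q=F R=T S=T
  P=T Q=T R=F S=F
  P=T Q=T R=T S=T
That's 6 in total.

6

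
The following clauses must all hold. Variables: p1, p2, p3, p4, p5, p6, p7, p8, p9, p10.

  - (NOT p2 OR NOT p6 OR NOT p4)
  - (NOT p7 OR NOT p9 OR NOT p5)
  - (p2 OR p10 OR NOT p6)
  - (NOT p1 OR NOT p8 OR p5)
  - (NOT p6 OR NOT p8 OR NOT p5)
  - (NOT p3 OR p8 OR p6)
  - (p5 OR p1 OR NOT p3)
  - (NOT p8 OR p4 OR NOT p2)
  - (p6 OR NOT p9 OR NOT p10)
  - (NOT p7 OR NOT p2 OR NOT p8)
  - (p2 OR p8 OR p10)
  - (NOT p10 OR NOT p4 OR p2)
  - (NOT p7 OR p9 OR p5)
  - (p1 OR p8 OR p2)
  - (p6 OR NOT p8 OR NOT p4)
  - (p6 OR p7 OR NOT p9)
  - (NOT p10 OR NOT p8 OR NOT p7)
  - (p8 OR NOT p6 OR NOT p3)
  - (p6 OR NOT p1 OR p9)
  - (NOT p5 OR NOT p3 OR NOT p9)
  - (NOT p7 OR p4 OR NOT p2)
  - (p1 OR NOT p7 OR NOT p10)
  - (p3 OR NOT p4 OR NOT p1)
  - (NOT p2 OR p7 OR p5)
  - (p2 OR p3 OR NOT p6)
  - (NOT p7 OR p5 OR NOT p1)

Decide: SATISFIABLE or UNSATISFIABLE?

SATISFIABLE

Branch on p1: take p1 = False.
Branch on p2: take p2 = False.
  then p8 is forced to True.
The remaining clauses are satisfied by p3 = True, p4 = False, p5 = True, p6 = False, p7 = False, p9 = False, p10 = True.
Every clause has at least one true literal under this assignment.
So p1 = False, p2 = False, p3 = True, p4 = False, p5 = True, p6 = False, p7 = False, p8 = True, p9 = False, p10 = True is a satisfying assignment.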